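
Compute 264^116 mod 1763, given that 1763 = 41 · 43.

1412

Mod 41: 264 ≡ 18; by Fermat, exponent reduces to 116 mod 40 = 36; 18^36 ≡ 18 (mod 41).
Mod 43: 264 ≡ 6; by Fermat, exponent reduces to 116 mod 42 = 32; 6^32 ≡ 36 (mod 43).
Combine by CRT: x ≡ 18 (mod 41), x ≡ 36 (mod 43) ⇒ x ≡ 1412 (mod 1763).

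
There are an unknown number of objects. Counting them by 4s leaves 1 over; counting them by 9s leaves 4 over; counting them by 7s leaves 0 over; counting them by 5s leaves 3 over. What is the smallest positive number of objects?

553

The moduli are pairwise coprime; M = 4·9·7·5 = 1260.
M/4 = 315; 315 ≡ 3 (mod 4); 3·3 ≡ 1, so inverse 3.
M/9 = 140; 140 ≡ 5 (mod 9); 5·2 ≡ 1, so inverse 2.
M/7 = 180; 180 ≡ 5 (mod 7); 5·3 ≡ 1, so inverse 3.
M/5 = 252; 252 ≡ 2 (mod 5); 2·3 ≡ 1, so inverse 3.
N ≡ 1·315·3 + 4·140·2 + 0·180·3 + 3·252·3 = 4333.
4333 mod 1260 = 553.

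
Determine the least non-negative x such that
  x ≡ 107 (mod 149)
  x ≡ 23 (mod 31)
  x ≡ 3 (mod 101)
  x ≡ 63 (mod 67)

The moduli are pairwise coprime; N = 149·31·101·67 = 31256773.
N/149 = 209777; 209777 ≡ 134 (mod 149); 134·139 ≡ 1, so inverse 139.
N/31 = 1008283; 1008283 ≡ 8 (mod 31); 8·4 ≡ 1, so inverse 4.
N/101 = 309473; 309473 ≡ 9 (mod 101); 9·45 ≡ 1, so inverse 45.
N/67 = 466519; 466519 ≡ 65 (mod 67); 65·33 ≡ 1, so inverse 33.
x ≡ 107·209777·139 + 23·1008283·4 + 3·309473·45 + 63·466519·33 = 4224447213.
4224447213 mod 31256773 = 4782858.

4782858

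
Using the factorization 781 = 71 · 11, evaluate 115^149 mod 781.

Mod 71: 115 ≡ 44; by Fermat, exponent reduces to 149 mod 70 = 9; 44^9 ≡ 22 (mod 71).
Mod 11: 115 ≡ 5; by Fermat, exponent reduces to 149 mod 10 = 9; 5^9 ≡ 9 (mod 11).
Combine by CRT: x ≡ 22 (mod 71), x ≡ 9 (mod 11) ⇒ x ≡ 306 (mod 781).

306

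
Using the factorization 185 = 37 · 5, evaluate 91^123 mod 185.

Mod 37: 91 ≡ 17; by Fermat, exponent reduces to 123 mod 36 = 15; 17^15 ≡ 14 (mod 37).
Mod 5: 91 ≡ 1; by Fermat, exponent reduces to 123 mod 4 = 3; 1^3 ≡ 1 (mod 5).
Combine by CRT: x ≡ 14 (mod 37), x ≡ 1 (mod 5) ⇒ x ≡ 51 (mod 185).

51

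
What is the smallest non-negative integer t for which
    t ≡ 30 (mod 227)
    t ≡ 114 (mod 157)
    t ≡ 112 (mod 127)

The moduli are pairwise coprime; N = 227·157·127 = 4526153.
N/227 = 19939; 19939 ≡ 190 (mod 227); 190·92 ≡ 1, so inverse 92.
N/157 = 28829; 28829 ≡ 98 (mod 157); 98·149 ≡ 1, so inverse 149.
N/127 = 35639; 35639 ≡ 79 (mod 127); 79·82 ≡ 1, so inverse 82.
t ≡ 30·19939·92 + 114·28829·149 + 112·35639·82 = 872029610.
872029610 mod 4526153 = 3008234.

3008234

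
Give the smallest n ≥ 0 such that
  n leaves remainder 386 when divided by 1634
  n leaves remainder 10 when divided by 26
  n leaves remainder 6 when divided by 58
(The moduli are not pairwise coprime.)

175224

gcd(1634, 26) = 2 and 2 | (10 − 386), so the pair is consistent; merging gives n ≡ 5288 (mod 21242), where 21242 = lcm(1634, 26).
gcd(21242, 58) = 2 and 2 | (6 − 5288), so the pair is consistent; merging gives n ≡ 175224 (mod 616018), where 616018 = lcm(21242, 58).
The solution is unique modulo lcm(1634, 26, 58) = 616018.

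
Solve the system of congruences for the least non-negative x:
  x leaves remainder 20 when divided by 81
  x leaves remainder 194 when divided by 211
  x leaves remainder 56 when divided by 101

From x ≡ 20 (mod 81) write x = 20 + 81t. Substituting into x ≡ 194 (mod 211) gives 81t ≡ 174 (mod 211), and since 81⁻¹ ≡ 99 (mod 211), t ≡ 135. Hence x ≡ 20 + 81·135 = 10955 (mod 17091).
From x ≡ 10955 (mod 17091) write x = 10955 + 17091t. Substituting into x ≡ 56 (mod 101) gives 17091t ≡ 9 (mod 101), and since 22⁻¹ ≡ 23 (mod 101), t ≡ 5. Hence x ≡ 10955 + 17091·5 = 96410 (mod 1726191).

96410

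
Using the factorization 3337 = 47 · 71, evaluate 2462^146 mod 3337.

Mod 47: 2462 ≡ 18; by Fermat, exponent reduces to 146 mod 46 = 8; 18^8 ≡ 14 (mod 47).
Mod 71: 2462 ≡ 48; by Fermat, exponent reduces to 146 mod 70 = 6; 48^6 ≡ 37 (mod 71).
Combine by CRT: x ≡ 14 (mod 47), x ≡ 37 (mod 71) ⇒ x ≡ 108 (mod 3337).

108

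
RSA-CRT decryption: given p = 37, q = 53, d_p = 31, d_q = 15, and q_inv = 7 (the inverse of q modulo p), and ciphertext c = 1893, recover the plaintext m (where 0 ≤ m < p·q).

m₁ = c^(d_p) mod p: c ≡ 6 (mod 37), and 6^31 mod 37 = 31.
m₂ = c^(d_q) mod q: c ≡ 38 (mod 53), and 38^15 mod 53 = 40.
h = q_inv·(m₁ − m₂) mod p = 7·(31 − 40) mod 37 = 11.
m = m₂ + h·q = 40 + 11·53 = 623.

623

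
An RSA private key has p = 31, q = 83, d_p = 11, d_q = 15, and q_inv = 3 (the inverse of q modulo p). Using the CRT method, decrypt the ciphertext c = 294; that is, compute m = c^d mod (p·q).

m₁ = c^(d_p) mod p: c ≡ 15 (mod 31), and 15^11 mod 31 = 15.
m₂ = c^(d_q) mod q: c ≡ 45 (mod 83), and 45^15 mod 83 = 47.
h = q_inv·(m₁ − m₂) mod p = 3·(15 − 47) mod 31 = 28.
m = m₂ + h·q = 47 + 28·83 = 2371.

2371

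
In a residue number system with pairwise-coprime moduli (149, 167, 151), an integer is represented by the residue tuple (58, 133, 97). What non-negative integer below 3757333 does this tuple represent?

2010813

The moduli are pairwise coprime; N = 149·167·151 = 3757333.
N/149 = 25217; 25217 ≡ 36 (mod 149); 36·29 ≡ 1, so inverse 29.
N/167 = 22499; 22499 ≡ 121 (mod 167); 121·98 ≡ 1, so inverse 98.
N/151 = 24883; 24883 ≡ 119 (mod 151); 119·33 ≡ 1, so inverse 33.
x ≡ 58·25217·29 + 133·22499·98 + 97·24883·33 = 415317443.
415317443 mod 3757333 = 2010813.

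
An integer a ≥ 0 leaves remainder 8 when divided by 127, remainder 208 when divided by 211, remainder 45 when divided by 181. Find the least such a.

The moduli are pairwise coprime; N = 127·211·181 = 4850257.
N/127 = 38191; 38191 ≡ 91 (mod 127); 91·67 ≡ 1, so inverse 67.
N/211 = 22987; 22987 ≡ 199 (mod 211); 199·123 ≡ 1, so inverse 123.
N/181 = 26797; 26797 ≡ 9 (mod 181); 9·161 ≡ 1, so inverse 161.
a ≡ 8·38191·67 + 208·22987·123 + 45·26797·161 = 802714049.
802714049 mod 4850257 = 2421644.

2421644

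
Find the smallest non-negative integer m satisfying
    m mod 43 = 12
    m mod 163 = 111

From m ≡ 12 (mod 43) write m = 12 + 43t. Substituting into m ≡ 111 (mod 163) gives 43t ≡ 99 (mod 163), and since 43⁻¹ ≡ 91 (mod 163), t ≡ 44. Hence m ≡ 12 + 43·44 = 1904 (mod 7009).

1904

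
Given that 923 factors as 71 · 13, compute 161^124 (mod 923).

300

Mod 71: 161 ≡ 19; by Fermat, exponent reduces to 124 mod 70 = 54; 19^54 ≡ 16 (mod 71).
Mod 13: 161 ≡ 5; by Fermat, exponent reduces to 124 mod 12 = 4; 5^4 ≡ 1 (mod 13).
Combine by CRT: x ≡ 16 (mod 71), x ≡ 1 (mod 13) ⇒ x ≡ 300 (mod 923).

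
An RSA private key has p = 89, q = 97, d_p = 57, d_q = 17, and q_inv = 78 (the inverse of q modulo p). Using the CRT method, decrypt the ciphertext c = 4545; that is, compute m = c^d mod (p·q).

2139

m₁ = c^(d_p) mod p: c ≡ 6 (mod 89), and 6^57 mod 89 = 3.
m₂ = c^(d_q) mod q: c ≡ 83 (mod 97), and 83^17 mod 97 = 5.
h = q_inv·(m₁ − m₂) mod p = 78·(3 − 5) mod 89 = 22.
m = m₂ + h·q = 5 + 22·97 = 2139.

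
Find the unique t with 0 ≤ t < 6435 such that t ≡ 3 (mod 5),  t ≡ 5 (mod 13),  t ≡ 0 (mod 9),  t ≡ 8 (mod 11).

The moduli are pairwise coprime; N = 5·13·9·11 = 6435.
N/5 = 1287; 1287 ≡ 2 (mod 5); 2·3 ≡ 1, so inverse 3.
N/13 = 495; 495 ≡ 1 (mod 13), inverse 1.
N/9 = 715; 715 ≡ 4 (mod 9); 4·7 ≡ 1, so inverse 7.
N/11 = 585; 585 ≡ 2 (mod 11); 2·6 ≡ 1, so inverse 6.
t ≡ 3·1287·3 + 5·495·1 + 0·715·7 + 8·585·6 = 42138.
42138 mod 6435 = 3528.

3528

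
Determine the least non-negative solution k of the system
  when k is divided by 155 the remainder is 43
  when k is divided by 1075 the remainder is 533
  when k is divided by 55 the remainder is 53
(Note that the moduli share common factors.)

gcd(155, 1075) = 5 and 5 | (533 − 43), so the pair is consistent; merging gives k ≡ 19883 (mod 33325), where 33325 = lcm(155, 1075).
gcd(33325, 55) = 5 and 5 | (53 − 19883), so the pair is consistent; merging gives k ≡ 219833 (mod 366575), where 366575 = lcm(33325, 55).
The solution is unique modulo lcm(155, 1075, 55) = 366575.

219833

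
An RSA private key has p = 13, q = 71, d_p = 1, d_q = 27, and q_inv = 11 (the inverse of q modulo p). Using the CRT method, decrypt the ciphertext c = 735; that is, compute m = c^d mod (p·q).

696

m₁ = c^(d_p) mod p: c ≡ 7 (mod 13), and 7^1 mod 13 = 7.
m₂ = c^(d_q) mod q: c ≡ 25 (mod 71), and 25^27 mod 71 = 57.
h = q_inv·(m₁ − m₂) mod p = 11·(7 − 57) mod 13 = 9.
m = m₂ + h·q = 57 + 9·71 = 696.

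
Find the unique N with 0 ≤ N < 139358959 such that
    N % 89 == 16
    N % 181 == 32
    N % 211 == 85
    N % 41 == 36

The moduli are pairwise coprime; M = 89·181·211·41 = 139358959.
M/89 = 1565831; 1565831 ≡ 54 (mod 89); 54·61 ≡ 1, so inverse 61.
M/181 = 769939; 769939 ≡ 146 (mod 181); 146·31 ≡ 1, so inverse 31.
M/211 = 660469; 660469 ≡ 39 (mod 211); 39·92 ≡ 1, so inverse 92.
M/41 = 3398999; 3398999 ≡ 17 (mod 41); 17·29 ≡ 1, so inverse 29.
N ≡ 16·1565831·61 + 32·769939·31 + 85·660469·92 + 36·3398999·29 = 11005453080.
11005453080 mod 139358959 = 135454278.

135454278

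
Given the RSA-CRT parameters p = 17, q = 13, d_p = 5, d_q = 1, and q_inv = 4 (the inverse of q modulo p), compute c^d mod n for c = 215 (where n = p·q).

m₁ = c^(d_p) mod p: c ≡ 11 (mod 17), and 11^5 mod 17 = 10.
m₂ = c^(d_q) mod q: c ≡ 7 (mod 13), and 7^1 mod 13 = 7.
h = q_inv·(m₁ − m₂) mod p = 4·(10 − 7) mod 17 = 12.
m = m₂ + h·q = 7 + 12·13 = 163.

163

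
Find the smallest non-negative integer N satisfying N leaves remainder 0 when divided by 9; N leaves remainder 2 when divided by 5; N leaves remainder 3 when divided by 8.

27

Combine the congruences pairwise.
From N ≡ 0 (mod 9) write N = 0 + 9t. Substituting into N ≡ 2 (mod 5) gives 9t ≡ 2 (mod 5), and since 4⁻¹ ≡ 4 (mod 5), t ≡ 3. Hence N ≡ 0 + 9·3 = 27 (mod 45).
From N ≡ 27 (mod 45) write N = 27 + 45t. Substituting into N ≡ 3 (mod 8) gives 45t ≡ 0 (mod 8), and since 5⁻¹ ≡ 5 (mod 8), t ≡ 0. Hence N ≡ 27 + 45·0 = 27 (mod 360).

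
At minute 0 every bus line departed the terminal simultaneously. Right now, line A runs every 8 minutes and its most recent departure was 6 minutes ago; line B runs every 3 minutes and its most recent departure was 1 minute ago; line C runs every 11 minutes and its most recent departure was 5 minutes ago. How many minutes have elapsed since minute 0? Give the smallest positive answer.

214

The moduli are pairwise coprime; N = 8·3·11 = 264.
N/8 = 33; 33 ≡ 1 (mod 8), inverse 1.
N/3 = 88; 88 ≡ 1 (mod 3), inverse 1.
N/11 = 24; 24 ≡ 2 (mod 11); 2·6 ≡ 1, so inverse 6.
t ≡ 6·33·1 + 1·88·1 + 5·24·6 = 1006.
1006 mod 264 = 214.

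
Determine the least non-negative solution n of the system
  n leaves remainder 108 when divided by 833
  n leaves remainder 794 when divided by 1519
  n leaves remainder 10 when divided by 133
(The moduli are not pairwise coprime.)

412443

gcd(833, 1519) = 49 and 49 | (794 − 108), so the pair is consistent; merging gives n ≡ 25098 (mod 25823), where 25823 = lcm(833, 1519).
gcd(25823, 133) = 7 and 7 | (10 − 25098), so the pair is consistent; merging gives n ≡ 412443 (mod 490637), where 490637 = lcm(25823, 133).
The solution is unique modulo lcm(833, 1519, 133) = 490637.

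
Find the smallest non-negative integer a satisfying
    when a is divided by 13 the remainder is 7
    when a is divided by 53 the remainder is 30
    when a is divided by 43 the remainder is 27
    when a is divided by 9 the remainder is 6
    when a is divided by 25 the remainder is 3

The moduli are pairwise coprime; N = 13·53·43·9·25 = 6666075.
N/13 = 512775; 512775 ≡ 3 (mod 13); 3·9 ≡ 1, so inverse 9.
N/53 = 125775; 125775 ≡ 6 (mod 53); 6·9 ≡ 1, so inverse 9.
N/43 = 155025; 155025 ≡ 10 (mod 43); 10·13 ≡ 1, so inverse 13.
N/9 = 740675; 740675 ≡ 2 (mod 9); 2·5 ≡ 1, so inverse 5.
N/25 = 266643; 266643 ≡ 18 (mod 25); 18·7 ≡ 1, so inverse 7.
a ≡ 7·512775·9 + 30·125775·9 + 27·155025·13 + 6·740675·5 + 3·266643·7 = 148497603.
148497603 mod 6666075 = 1843953.

1843953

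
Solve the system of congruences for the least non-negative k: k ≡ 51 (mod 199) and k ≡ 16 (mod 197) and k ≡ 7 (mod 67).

The moduli are pairwise coprime; N = 199·197·67 = 2626601.
N/199 = 13199; 13199 ≡ 65 (mod 199); 65·49 ≡ 1, so inverse 49.
N/197 = 13333; 13333 ≡ 134 (mod 197); 134·25 ≡ 1, so inverse 25.
N/67 = 39203; 39203 ≡ 8 (mod 67); 8·42 ≡ 1, so inverse 42.
k ≡ 51·13199·49 + 16·13333·25 + 7·39203·42 = 49843183.
49843183 mod 2626601 = 2564365.

2564365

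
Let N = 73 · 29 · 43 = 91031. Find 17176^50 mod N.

72857

Mod 73: 17176 ≡ 21; 21^50 ≡ 3 (mod 73).
Mod 29: 17176 ≡ 8; by Fermat, exponent reduces to 50 mod 28 = 22; 8^22 ≡ 9 (mod 29).
Mod 43: 17176 ≡ 19; by Fermat, exponent reduces to 50 mod 42 = 8; 19^8 ≡ 15 (mod 43).
Combine by CRT: x ≡ 3 (mod 73), x ≡ 9 (mod 29), x ≡ 15 (mod 43) ⇒ x ≡ 72857 (mod 91031).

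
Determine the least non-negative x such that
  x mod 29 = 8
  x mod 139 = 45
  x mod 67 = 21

21729

Combine the congruences pairwise.
From x ≡ 8 (mod 29) write x = 8 + 29t. Substituting into x ≡ 45 (mod 139) gives 29t ≡ 37 (mod 139), and since 29⁻¹ ≡ 24 (mod 139), t ≡ 54. Hence x ≡ 8 + 29·54 = 1574 (mod 4031).
From x ≡ 1574 (mod 4031) write x = 1574 + 4031t. Substituting into x ≡ 21 (mod 67) gives 4031t ≡ 55 (mod 67), and since 11⁻¹ ≡ 61 (mod 67), t ≡ 5. Hence x ≡ 1574 + 4031·5 = 21729 (mod 270077).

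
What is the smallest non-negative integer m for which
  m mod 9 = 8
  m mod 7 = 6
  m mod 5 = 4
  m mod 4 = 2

314

From m ≡ 8 (mod 9) write m = 8 + 9t. Substituting into m ≡ 6 (mod 7) gives 9t ≡ 5 (mod 7), and since 2⁻¹ ≡ 4 (mod 7), t ≡ 6. Hence m ≡ 8 + 9·6 = 62 (mod 63).
From m ≡ 62 (mod 63) write m = 62 + 63t. Substituting into m ≡ 4 (mod 5) gives 63t ≡ 2 (mod 5), and since 3⁻¹ ≡ 2 (mod 5), t ≡ 4. Hence m ≡ 62 + 63·4 = 314 (mod 315).
From m ≡ 314 (mod 315) write m = 314 + 315t. Substituting into m ≡ 2 (mod 4) gives 315t ≡ 0 (mod 4), and since 3⁻¹ ≡ 3 (mod 4), t ≡ 0. Hence m ≡ 314 + 315·0 = 314 (mod 1260).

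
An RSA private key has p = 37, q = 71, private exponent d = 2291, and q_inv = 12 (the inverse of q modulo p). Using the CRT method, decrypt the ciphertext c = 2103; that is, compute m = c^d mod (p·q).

2041

d_p = d mod (p−1) = 2291 mod 36 = 23; d_q = d mod (q−1) = 51.
m₁ = c^(d_p) mod p: c ≡ 31 (mod 37), and 31^23 mod 37 = 6.
m₂ = c^(d_q) mod q: c ≡ 44 (mod 71), and 44^51 mod 71 = 53.
h = q_inv·(m₁ − m₂) mod p = 12·(6 − 53) mod 37 = 28.
m = m₂ + h·q = 53 + 28·71 = 2041.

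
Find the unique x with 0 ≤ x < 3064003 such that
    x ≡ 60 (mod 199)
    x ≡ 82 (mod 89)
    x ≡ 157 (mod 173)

The moduli are pairwise coprime; N = 199·89·173 = 3064003.
N/199 = 15397; 15397 ≡ 74 (mod 199); 74·78 ≡ 1, so inverse 78.
N/89 = 34427; 34427 ≡ 73 (mod 89); 73·50 ≡ 1, so inverse 50.
N/173 = 17711; 17711 ≡ 65 (mod 173); 65·8 ≡ 1, so inverse 8.
x ≡ 60·15397·78 + 82·34427·50 + 157·17711·8 = 235453676.
235453676 mod 3064003 = 2589448.

2589448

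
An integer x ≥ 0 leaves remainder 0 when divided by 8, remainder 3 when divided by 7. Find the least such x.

24

From x ≡ 0 (mod 8) write x = 0 + 8t. Substituting into x ≡ 3 (mod 7) gives 8t ≡ 3 (mod 7), and since 1⁻¹ ≡ 1 (mod 7), t ≡ 3. Hence x ≡ 0 + 8·3 = 24 (mod 56).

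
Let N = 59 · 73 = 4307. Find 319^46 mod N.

948

Mod 59: 319 ≡ 24; 24^46 ≡ 4 (mod 59).
Mod 73: 319 ≡ 27; 27^46 ≡ 72 (mod 73).
Combine by CRT: x ≡ 4 (mod 59), x ≡ 72 (mod 73) ⇒ x ≡ 948 (mod 4307).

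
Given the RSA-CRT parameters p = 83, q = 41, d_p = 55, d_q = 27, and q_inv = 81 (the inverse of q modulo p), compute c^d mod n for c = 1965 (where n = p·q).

m₁ = c^(d_p) mod p: c ≡ 56 (mod 83), and 56^55 mod 83 = 80.
m₂ = c^(d_q) mod q: c ≡ 38 (mod 41), and 38^27 mod 41 = 14.
h = q_inv·(m₁ − m₂) mod p = 81·(80 − 14) mod 83 = 34.
m = m₂ + h·q = 14 + 34·41 = 1408.

1408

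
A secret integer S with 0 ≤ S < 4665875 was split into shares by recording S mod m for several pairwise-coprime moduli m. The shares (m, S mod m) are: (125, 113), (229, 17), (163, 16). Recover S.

1184863

The moduli are pairwise coprime; N = 125·229·163 = 4665875.
N/125 = 37327; 37327 ≡ 77 (mod 125); 77·13 ≡ 1, so inverse 13.
N/229 = 20375; 20375 ≡ 223 (mod 229); 223·38 ≡ 1, so inverse 38.
N/163 = 28625; 28625 ≡ 100 (mod 163); 100·119 ≡ 1, so inverse 119.
S ≡ 113·37327·13 + 17·20375·38 + 16·28625·119 = 122497613.
122497613 mod 4665875 = 1184863.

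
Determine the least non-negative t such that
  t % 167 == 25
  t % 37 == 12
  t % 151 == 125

663015

The moduli are pairwise coprime; N = 167·37·151 = 933029.
N/167 = 5587; 5587 ≡ 76 (mod 167); 76·11 ≡ 1, so inverse 11.
N/37 = 25217; 25217 ≡ 20 (mod 37); 20·13 ≡ 1, so inverse 13.
N/151 = 6179; 6179 ≡ 139 (mod 151); 139·88 ≡ 1, so inverse 88.
t ≡ 25·5587·11 + 12·25217·13 + 125·6179·88 = 73439277.
73439277 mod 933029 = 663015.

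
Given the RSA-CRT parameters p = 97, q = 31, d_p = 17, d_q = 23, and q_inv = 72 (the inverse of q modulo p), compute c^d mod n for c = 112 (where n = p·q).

1900

m₁ = c^(d_p) mod p: c ≡ 15 (mod 97), and 15^17 mod 97 = 57.
m₂ = c^(d_q) mod q: c ≡ 19 (mod 31), and 19^23 mod 31 = 9.
h = q_inv·(m₁ − m₂) mod p = 72·(57 − 9) mod 97 = 61.
m = m₂ + h·q = 9 + 61·31 = 1900.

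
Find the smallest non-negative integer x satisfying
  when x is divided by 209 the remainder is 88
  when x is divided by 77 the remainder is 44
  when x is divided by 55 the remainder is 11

Combine the congruences pairwise.
gcd(209, 77) = 11 and 11 | (44 − 88), so the pair is consistent; merging gives x ≡ 506 (mod 1463), where 1463 = lcm(209, 77).
gcd(1463, 55) = 11 and 11 | (11 − 506), so the pair is consistent; merging gives x ≡ 506 (mod 7315), where 7315 = lcm(1463, 55).
The solution is unique modulo lcm(209, 77, 55) = 7315.

506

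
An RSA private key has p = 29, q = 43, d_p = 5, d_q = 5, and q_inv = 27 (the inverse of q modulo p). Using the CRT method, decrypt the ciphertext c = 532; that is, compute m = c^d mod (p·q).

1139

m₁ = c^(d_p) mod p: c ≡ 10 (mod 29), and 10^5 mod 29 = 8.
m₂ = c^(d_q) mod q: c ≡ 16 (mod 43), and 16^5 mod 43 = 21.
h = q_inv·(m₁ − m₂) mod p = 27·(8 − 21) mod 29 = 26.
m = m₂ + h·q = 21 + 26·43 = 1139.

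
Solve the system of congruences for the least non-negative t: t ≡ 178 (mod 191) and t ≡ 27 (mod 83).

Combine the congruences pairwise.
From t ≡ 178 (mod 191) write t = 178 + 191s. Substituting into t ≡ 27 (mod 83) gives 191s ≡ 15 (mod 83), and since 25⁻¹ ≡ 10 (mod 83), s ≡ 67. Hence t ≡ 178 + 191·67 = 12975 (mod 15853).

12975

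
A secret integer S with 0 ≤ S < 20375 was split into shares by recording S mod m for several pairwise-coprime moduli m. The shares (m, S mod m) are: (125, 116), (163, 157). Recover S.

Combine the congruences pairwise.
From S ≡ 116 (mod 125) write S = 116 + 125t. Substituting into S ≡ 157 (mod 163) gives 125t ≡ 41 (mod 163), and since 125⁻¹ ≡ 30 (mod 163), t ≡ 89. Hence S ≡ 116 + 125·89 = 11241 (mod 20375).

11241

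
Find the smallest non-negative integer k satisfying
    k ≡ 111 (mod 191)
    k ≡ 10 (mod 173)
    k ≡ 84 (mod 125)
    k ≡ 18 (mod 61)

101211584

The moduli are pairwise coprime; N = 191·173·125·61 = 251952875.
N/191 = 1319125; 1319125 ≡ 79 (mod 191); 79·162 ≡ 1, so inverse 162.
N/173 = 1456375; 1456375 ≡ 61 (mod 173); 61·156 ≡ 1, so inverse 156.
N/125 = 2015623; 2015623 ≡ 123 (mod 125); 123·62 ≡ 1, so inverse 62.
N/61 = 4130375; 4130375 ≡ 4 (mod 61); 4·46 ≡ 1, so inverse 46.
k ≡ 111·1319125·162 + 10·1456375·156 + 84·2015623·62 + 18·4130375·46 = 39909765834.
39909765834 mod 251952875 = 101211584.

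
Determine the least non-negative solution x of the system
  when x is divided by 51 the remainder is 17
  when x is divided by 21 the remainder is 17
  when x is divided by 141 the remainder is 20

Combine the congruences pairwise.
gcd(51, 21) = 3 and 3 | (17 − 17), so the pair is consistent; merging gives x ≡ 17 (mod 357), where 357 = lcm(51, 21).
gcd(357, 141) = 3 and 3 | (20 − 17), so the pair is consistent; merging gives x ≡ 11441 (mod 16779), where 16779 = lcm(357, 141).
The solution is unique modulo lcm(51, 21, 141) = 16779.

11441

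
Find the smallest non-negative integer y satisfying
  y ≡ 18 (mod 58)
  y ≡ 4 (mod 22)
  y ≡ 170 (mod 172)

gcd(58, 22) = 2 and 2 | (4 − 18), so the pair is consistent; merging gives y ≡ 598 (mod 638), where 638 = lcm(58, 22).
gcd(638, 172) = 2 and 2 | (170 − 598), so the pair is consistent; merging gives y ≡ 8254 (mod 54868), where 54868 = lcm(638, 172).
The solution is unique modulo lcm(58, 22, 172) = 54868.

8254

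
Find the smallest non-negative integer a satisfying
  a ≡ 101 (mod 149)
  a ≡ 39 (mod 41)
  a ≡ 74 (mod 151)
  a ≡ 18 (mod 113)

Combine the congruences pairwise.
From a ≡ 101 (mod 149) write a = 101 + 149t. Substituting into a ≡ 39 (mod 41) gives 149t ≡ 20 (mod 41), and since 26⁻¹ ≡ 30 (mod 41), t ≡ 26. Hence a ≡ 101 + 149·26 = 3975 (mod 6109).
From a ≡ 3975 (mod 6109) write a = 3975 + 6109t. Substituting into a ≡ 74 (mod 151) gives 6109t ≡ 25 (mod 151), and since 69⁻¹ ≡ 116 (mod 151), t ≡ 31. Hence a ≡ 3975 + 6109·31 = 193354 (mod 922459).
From a ≡ 193354 (mod 922459) write a = 193354 + 922459t. Substituting into a ≡ 18 (mod 113) gives 922459t ≡ 7 (mod 113), and since 40⁻¹ ≡ 65 (mod 113), t ≡ 3. Hence a ≡ 193354 + 922459·3 = 2960731 (mod 104237867).

2960731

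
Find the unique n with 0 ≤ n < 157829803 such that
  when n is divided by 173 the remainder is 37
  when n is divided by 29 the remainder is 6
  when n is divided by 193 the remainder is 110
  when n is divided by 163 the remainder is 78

98198124

The moduli are pairwise coprime; M = 173·29·193·163 = 157829803.
M/173 = 912311; 912311 ≡ 82 (mod 173); 82·19 ≡ 1, so inverse 19.
M/29 = 5442407; 5442407 ≡ 6 (mod 29); 6·5 ≡ 1, so inverse 5.
M/193 = 817771; 817771 ≡ 30 (mod 193); 30·148 ≡ 1, so inverse 148.
M/163 = 968281; 968281 ≡ 61 (mod 163); 61·155 ≡ 1, so inverse 155.
n ≡ 37·912311·19 + 6·5442407·5 + 110·817771·148 + 78·968281·155 = 25824456013.
25824456013 mod 157829803 = 98198124.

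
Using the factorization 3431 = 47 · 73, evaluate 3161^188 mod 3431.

Mod 47: 3161 ≡ 12; by Fermat, exponent reduces to 188 mod 46 = 4; 12^4 ≡ 9 (mod 47).
Mod 73: 3161 ≡ 22; by Fermat, exponent reduces to 188 mod 72 = 44; 22^44 ≡ 72 (mod 73).
Combine by CRT: x ≡ 9 (mod 47), x ≡ 72 (mod 73) ⇒ x ≡ 291 (mod 3431).

291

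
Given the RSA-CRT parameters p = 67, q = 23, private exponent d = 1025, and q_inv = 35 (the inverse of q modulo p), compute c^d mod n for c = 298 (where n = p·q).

d_p = d mod (p−1) = 1025 mod 66 = 35; d_q = d mod (q−1) = 13.
m₁ = c^(d_p) mod p: c ≡ 30 (mod 67), and 30^35 mod 67 = 38.
m₂ = c^(d_q) mod q: c ≡ 22 (mod 23), and 22^13 mod 23 = 22.
h = q_inv·(m₁ − m₂) mod p = 35·(38 − 22) mod 67 = 24.
m = m₂ + h·q = 22 + 24·23 = 574.

574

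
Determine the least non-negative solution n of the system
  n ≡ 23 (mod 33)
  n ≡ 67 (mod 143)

353

gcd(33, 143) = 11 and 11 | (67 − 23), so the pair is consistent; merging gives n ≡ 353 (mod 429), where 429 = lcm(33, 143).
The solution is unique modulo lcm(33, 143) = 429.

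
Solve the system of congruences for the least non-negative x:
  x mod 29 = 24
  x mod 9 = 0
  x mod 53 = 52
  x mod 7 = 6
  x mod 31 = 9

Combine the congruences pairwise.
From x ≡ 24 (mod 29) write x = 24 + 29t. Substituting into x ≡ 0 (mod 9) gives 29t ≡ 3 (mod 9), and since 2⁻¹ ≡ 5 (mod 9), t ≡ 6. Hence x ≡ 24 + 29·6 = 198 (mod 261).
From x ≡ 198 (mod 261) write x = 198 + 261t. Substituting into x ≡ 52 (mod 53) gives 261t ≡ 13 (mod 53), and since 49⁻¹ ≡ 13 (mod 53), t ≡ 10. Hence x ≡ 198 + 261·10 = 2808 (mod 13833).
From x ≡ 2808 (mod 13833) write x = 2808 + 13833t. Substituting into x ≡ 6 (mod 7) gives 13833t ≡ 5 (mod 7), and since 1⁻¹ ≡ 1 (mod 7), t ≡ 5. Hence x ≡ 2808 + 13833·5 = 71973 (mod 96831).
From x ≡ 71973 (mod 96831) write x = 71973 + 96831t. Substituting into x ≡ 9 (mod 31) gives 96831t ≡ 18 (mod 31), and since 18⁻¹ ≡ 19 (mod 31), t ≡ 1. Hence x ≡ 71973 + 96831·1 = 168804 (mod 3001761).

168804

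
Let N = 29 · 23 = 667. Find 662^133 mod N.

Mod 29: 662 ≡ 24; by Fermat, exponent reduces to 133 mod 28 = 21; 24^21 ≡ 1 (mod 29).
Mod 23: 662 ≡ 18; by Fermat, exponent reduces to 133 mod 22 = 1; 18^1 ≡ 18 (mod 23).
Combine by CRT: x ≡ 1 (mod 29), x ≡ 18 (mod 23) ⇒ x ≡ 639 (mod 667).

639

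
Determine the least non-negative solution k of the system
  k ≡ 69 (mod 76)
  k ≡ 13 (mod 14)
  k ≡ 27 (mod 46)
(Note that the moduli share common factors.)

Combine the congruences pairwise.
gcd(76, 14) = 2 and 2 | (13 − 69), so the pair is consistent; merging gives k ≡ 69 (mod 532), where 532 = lcm(76, 14).
gcd(532, 46) = 2 and 2 | (27 − 69), so the pair is consistent; merging gives k ≡ 4857 (mod 12236), where 12236 = lcm(532, 46).
The solution is unique modulo lcm(76, 14, 46) = 12236.

4857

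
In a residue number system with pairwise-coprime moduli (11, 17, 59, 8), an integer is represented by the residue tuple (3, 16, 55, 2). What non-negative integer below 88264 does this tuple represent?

The moduli are pairwise coprime; N = 11·17·59·8 = 88264.
N/11 = 8024; 8024 ≡ 5 (mod 11); 5·9 ≡ 1, so inverse 9.
N/17 = 5192; 5192 ≡ 7 (mod 17); 7·5 ≡ 1, so inverse 5.
N/59 = 1496; 1496 ≡ 21 (mod 59); 21·45 ≡ 1, so inverse 45.
N/8 = 11033; 11033 ≡ 1 (mod 8), inverse 1.
x ≡ 3·8024·9 + 16·5192·5 + 55·1496·45 + 2·11033·1 = 4356674.
4356674 mod 88264 = 31738.

31738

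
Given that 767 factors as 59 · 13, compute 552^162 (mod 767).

402

Mod 59: 552 ≡ 21; by Fermat, exponent reduces to 162 mod 58 = 46; 21^46 ≡ 48 (mod 59).
Mod 13: 552 ≡ 6; by Fermat, exponent reduces to 162 mod 12 = 6; 6^6 ≡ 12 (mod 13).
Combine by CRT: x ≡ 48 (mod 59), x ≡ 12 (mod 13) ⇒ x ≡ 402 (mod 767).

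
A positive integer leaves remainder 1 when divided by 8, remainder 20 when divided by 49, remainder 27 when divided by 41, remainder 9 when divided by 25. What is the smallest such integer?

110809

From N ≡ 1 (mod 8) write N = 1 + 8t. Substituting into N ≡ 20 (mod 49) gives 8t ≡ 19 (mod 49), and since 8⁻¹ ≡ 43 (mod 49), t ≡ 33. Hence N ≡ 1 + 8·33 = 265 (mod 392).
From N ≡ 265 (mod 392) write N = 265 + 392t. Substituting into N ≡ 27 (mod 41) gives 392t ≡ 8 (mod 41), and since 23⁻¹ ≡ 25 (mod 41), t ≡ 36. Hence N ≡ 265 + 392·36 = 14377 (mod 16072).
From N ≡ 14377 (mod 16072) write N = 14377 + 16072t. Substituting into N ≡ 9 (mod 25) gives 16072t ≡ 7 (mod 25), and since 22⁻¹ ≡ 8 (mod 25), t ≡ 6. Hence N ≡ 14377 + 16072·6 = 110809 (mod 401800).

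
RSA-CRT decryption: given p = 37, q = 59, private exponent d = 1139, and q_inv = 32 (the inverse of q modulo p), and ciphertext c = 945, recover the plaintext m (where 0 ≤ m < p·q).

1240

d_p = d mod (p−1) = 1139 mod 36 = 23; d_q = d mod (q−1) = 37.
m₁ = c^(d_p) mod p: c ≡ 20 (mod 37), and 20^23 mod 37 = 19.
m₂ = c^(d_q) mod q: c ≡ 1 (mod 59), and 1^37 mod 59 = 1.
h = q_inv·(m₁ − m₂) mod p = 32·(19 − 1) mod 37 = 21.
m = m₂ + h·q = 1 + 21·59 = 1240.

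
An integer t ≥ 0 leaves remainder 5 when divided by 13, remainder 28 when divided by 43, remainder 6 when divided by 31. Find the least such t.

13057

The moduli are pairwise coprime; N = 13·43·31 = 17329.
N/13 = 1333; 1333 ≡ 7 (mod 13); 7·2 ≡ 1, so inverse 2.
N/43 = 403; 403 ≡ 16 (mod 43); 16·35 ≡ 1, so inverse 35.
N/31 = 559; 559 ≡ 1 (mod 31), inverse 1.
t ≡ 5·1333·2 + 28·403·35 + 6·559·1 = 411624.
411624 mod 17329 = 13057.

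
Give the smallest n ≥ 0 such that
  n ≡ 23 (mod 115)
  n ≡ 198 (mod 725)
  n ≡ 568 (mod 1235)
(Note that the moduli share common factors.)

Combine the congruences pairwise.
gcd(115, 725) = 5 and 5 | (198 − 23), so the pair is consistent; merging gives n ≡ 13248 (mod 16675), where 16675 = lcm(115, 725).
gcd(16675, 1235) = 5 and 5 | (568 − 13248), so the pair is consistent; merging gives n ≡ 1930873 (mod 4118725), where 4118725 = lcm(16675, 1235).
The solution is unique modulo lcm(115, 725, 1235) = 4118725.

1930873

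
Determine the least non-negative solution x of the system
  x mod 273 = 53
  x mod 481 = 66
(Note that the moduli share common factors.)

gcd(273, 481) = 13 and 13 | (66 − 53), so the pair is consistent; merging gives x ≡ 8243 (mod 10101), where 10101 = lcm(273, 481).
The solution is unique modulo lcm(273, 481) = 10101.

8243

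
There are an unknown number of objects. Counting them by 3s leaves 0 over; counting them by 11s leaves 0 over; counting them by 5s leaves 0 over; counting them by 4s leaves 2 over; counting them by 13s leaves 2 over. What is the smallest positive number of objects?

The moduli are pairwise coprime; M = 3·11·5·4·13 = 8580.
M/3 = 2860; 2860 ≡ 1 (mod 3), inverse 1.
M/11 = 780; 780 ≡ 10 (mod 11); 10·10 ≡ 1, so inverse 10.
M/5 = 1716; 1716 ≡ 1 (mod 5), inverse 1.
M/4 = 2145; 2145 ≡ 1 (mod 4), inverse 1.
M/13 = 660; 660 ≡ 10 (mod 13); 10·4 ≡ 1, so inverse 4.
N ≡ 0·2860·1 + 0·780·10 + 0·1716·1 + 2·2145·1 + 2·660·4 = 9570.
9570 mod 8580 = 990.

990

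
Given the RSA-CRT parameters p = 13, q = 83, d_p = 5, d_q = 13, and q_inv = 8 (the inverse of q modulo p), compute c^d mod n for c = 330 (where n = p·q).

772

m₁ = c^(d_p) mod p: c ≡ 5 (mod 13), and 5^5 mod 13 = 5.
m₂ = c^(d_q) mod q: c ≡ 81 (mod 83), and 81^13 mod 83 = 25.
h = q_inv·(m₁ − m₂) mod p = 8·(5 − 25) mod 13 = 9.
m = m₂ + h·q = 25 + 9·83 = 772.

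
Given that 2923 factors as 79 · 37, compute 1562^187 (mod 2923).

1139

Mod 79: 1562 ≡ 61; by Fermat, exponent reduces to 187 mod 78 = 31; 61^31 ≡ 33 (mod 79).
Mod 37: 1562 ≡ 8; by Fermat, exponent reduces to 187 mod 36 = 7; 8^7 ≡ 29 (mod 37).
Combine by CRT: x ≡ 33 (mod 79), x ≡ 29 (mod 37) ⇒ x ≡ 1139 (mod 2923).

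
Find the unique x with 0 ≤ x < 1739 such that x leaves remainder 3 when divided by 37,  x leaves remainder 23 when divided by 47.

Combine the congruences pairwise.
From x ≡ 3 (mod 37) write x = 3 + 37t. Substituting into x ≡ 23 (mod 47) gives 37t ≡ 20 (mod 47), and since 37⁻¹ ≡ 14 (mod 47), t ≡ 45. Hence x ≡ 3 + 37·45 = 1668 (mod 1739).

1668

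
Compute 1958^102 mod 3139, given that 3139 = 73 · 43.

1311

Mod 73: 1958 ≡ 60; by Fermat, exponent reduces to 102 mod 72 = 30; 60^30 ≡ 70 (mod 73).
Mod 43: 1958 ≡ 23; by Fermat, exponent reduces to 102 mod 42 = 18; 23^18 ≡ 21 (mod 43).
Combine by CRT: x ≡ 70 (mod 73), x ≡ 21 (mod 43) ⇒ x ≡ 1311 (mod 3139).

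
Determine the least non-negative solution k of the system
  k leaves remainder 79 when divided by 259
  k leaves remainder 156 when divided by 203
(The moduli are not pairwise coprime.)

1374

gcd(259, 203) = 7 and 7 | (156 − 79), so the pair is consistent; merging gives k ≡ 1374 (mod 7511), where 7511 = lcm(259, 203).
The solution is unique modulo lcm(259, 203) = 7511.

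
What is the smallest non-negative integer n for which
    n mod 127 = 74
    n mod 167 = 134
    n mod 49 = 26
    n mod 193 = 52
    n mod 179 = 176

The moduli are pairwise coprime; M = 127·167·49·193·179 = 35902658827.
M/127 = 282698101; 282698101 ≡ 38 (mod 127); 38·117 ≡ 1, so inverse 117.
M/167 = 214985981; 214985981 ≡ 34 (mod 167); 34·113 ≡ 1, so inverse 113.
M/49 = 732707323; 732707323 ≡ 33 (mod 49); 33·3 ≡ 1, so inverse 3.
M/193 = 186024139; 186024139 ≡ 124 (mod 193); 124·179 ≡ 1, so inverse 179.
M/179 = 200573513; 200573513 ≡ 75 (mod 179); 75·74 ≡ 1, so inverse 74.
n ≡ 74·282698101·117 + 134·214985981·113 + 26·732707323·3 + 52·186024139·179 + 176·200573513·74 = 10103851173078.
10103851173078 mod 35902658827 = 15204042691.

15204042691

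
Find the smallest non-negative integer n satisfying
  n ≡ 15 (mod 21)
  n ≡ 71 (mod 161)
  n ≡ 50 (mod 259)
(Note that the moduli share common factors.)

15849

Combine the congruences pairwise.
gcd(21, 161) = 7 and 7 | (71 − 15), so the pair is consistent; merging gives n ≡ 393 (mod 483), where 483 = lcm(21, 161).
gcd(483, 259) = 7 and 7 | (50 − 393), so the pair is consistent; merging gives n ≡ 15849 (mod 17871), where 17871 = lcm(483, 259).
The solution is unique modulo lcm(21, 161, 259) = 17871.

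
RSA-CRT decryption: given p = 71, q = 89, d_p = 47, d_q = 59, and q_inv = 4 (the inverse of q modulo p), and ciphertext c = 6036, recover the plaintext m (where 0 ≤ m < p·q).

5397

m₁ = c^(d_p) mod p: c ≡ 1 (mod 71), and 1^47 mod 71 = 1.
m₂ = c^(d_q) mod q: c ≡ 73 (mod 89), and 73^59 mod 89 = 57.
h = q_inv·(m₁ − m₂) mod p = 4·(1 − 57) mod 71 = 60.
m = m₂ + h·q = 57 + 60·89 = 5397.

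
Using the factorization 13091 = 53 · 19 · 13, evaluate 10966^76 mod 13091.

Mod 53: 10966 ≡ 48; by Fermat, exponent reduces to 76 mod 52 = 24; 48^24 ≡ 36 (mod 53).
Mod 19: 10966 ≡ 3; by Fermat, exponent reduces to 76 mod 18 = 4; 3^4 ≡ 5 (mod 19).
Mod 13: 10966 ≡ 7; by Fermat, exponent reduces to 76 mod 12 = 4; 7^4 ≡ 9 (mod 13).
Combine by CRT: x ≡ 36 (mod 53), x ≡ 5 (mod 19), x ≡ 9 (mod 13) ⇒ x ≡ 8251 (mod 13091).

8251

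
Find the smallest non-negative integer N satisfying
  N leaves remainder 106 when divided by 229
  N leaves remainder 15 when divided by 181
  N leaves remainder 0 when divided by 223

The moduli are pairwise coprime; M = 229·181·223 = 9243127.
M/229 = 40363; 40363 ≡ 59 (mod 229); 59·66 ≡ 1, so inverse 66.
M/181 = 51067; 51067 ≡ 25 (mod 181); 25·29 ≡ 1, so inverse 29.
M/223 = 41449; 41449 ≡ 194 (mod 223); 194·123 ≡ 1, so inverse 123.
N ≡ 106·40363·66 + 15·51067·29 + 0·41449·123 = 304593693.
304593693 mod 9243127 = 8813629.

8813629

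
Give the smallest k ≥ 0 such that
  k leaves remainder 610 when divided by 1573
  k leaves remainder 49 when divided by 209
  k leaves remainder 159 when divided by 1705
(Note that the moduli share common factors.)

3277169

gcd(1573, 209) = 11 and 11 | (49 − 610), so the pair is consistent; merging gives k ≡ 19486 (mod 29887), where 29887 = lcm(1573, 209).
gcd(29887, 1705) = 11 and 11 | (159 − 19486), so the pair is consistent; merging gives k ≡ 3277169 (mod 4632485), where 4632485 = lcm(29887, 1705).
The solution is unique modulo lcm(1573, 209, 1705) = 4632485.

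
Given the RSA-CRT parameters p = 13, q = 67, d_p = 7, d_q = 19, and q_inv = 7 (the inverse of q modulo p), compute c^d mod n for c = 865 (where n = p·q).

m₁ = c^(d_p) mod p: c ≡ 7 (mod 13), and 7^7 mod 13 = 6.
m₂ = c^(d_q) mod q: c ≡ 61 (mod 67), and 61^19 mod 67 = 2.
h = q_inv·(m₁ − m₂) mod p = 7·(6 − 2) mod 13 = 2.
m = m₂ + h·q = 2 + 2·67 = 136.

136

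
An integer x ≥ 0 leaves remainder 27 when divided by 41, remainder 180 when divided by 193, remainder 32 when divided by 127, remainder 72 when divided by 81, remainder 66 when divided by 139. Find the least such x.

10196775549

From x ≡ 27 (mod 41) write x = 27 + 41t. Substituting into x ≡ 180 (mod 193) gives 41t ≡ 153 (mod 193), and since 41⁻¹ ≡ 113 (mod 193), t ≡ 112. Hence x ≡ 27 + 41·112 = 4619 (mod 7913).
From x ≡ 4619 (mod 7913) write x = 4619 + 7913t. Substituting into x ≡ 32 (mod 127) gives 7913t ≡ 112 (mod 127), and since 39⁻¹ ≡ 114 (mod 127), t ≡ 68. Hence x ≡ 4619 + 7913·68 = 542703 (mod 1004951).
From x ≡ 542703 (mod 1004951) write x = 542703 + 1004951t. Substituting into x ≡ 72 (mod 81) gives 1004951t ≡ 69 (mod 81), and since 65⁻¹ ≡ 5 (mod 81), t ≡ 21. Hence x ≡ 542703 + 1004951·21 = 21646674 (mod 81401031).
From x ≡ 21646674 (mod 81401031) write x = 21646674 + 81401031t. Substituting into x ≡ 66 (mod 139) gives 81401031t ≡ 1 (mod 139), and since 129⁻¹ ≡ 125 (mod 139), t ≡ 125. Hence x ≡ 21646674 + 81401031·125 = 10196775549 (mod 11314743309).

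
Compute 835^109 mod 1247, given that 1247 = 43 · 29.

Mod 43: 835 ≡ 18; by Fermat, exponent reduces to 109 mod 42 = 25; 18^25 ≡ 30 (mod 43).
Mod 29: 835 ≡ 23; by Fermat, exponent reduces to 109 mod 28 = 25; 23^25 ≡ 20 (mod 29).
Combine by CRT: x ≡ 30 (mod 43), x ≡ 20 (mod 29) ⇒ x ≡ 890 (mod 1247).

890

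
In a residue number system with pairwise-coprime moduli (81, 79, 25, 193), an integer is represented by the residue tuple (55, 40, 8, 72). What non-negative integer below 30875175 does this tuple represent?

28887733

From x ≡ 55 (mod 81) write x = 55 + 81t. Substituting into x ≡ 40 (mod 79) gives 81t ≡ 64 (mod 79), and since 2⁻¹ ≡ 40 (mod 79), t ≡ 32. Hence x ≡ 55 + 81·32 = 2647 (mod 6399).
From x ≡ 2647 (mod 6399) write x = 2647 + 6399t. Substituting into x ≡ 8 (mod 25) gives 6399t ≡ 11 (mod 25), and since 24⁻¹ ≡ 24 (mod 25), t ≡ 14. Hence x ≡ 2647 + 6399·14 = 92233 (mod 159975).
From x ≡ 92233 (mod 159975) write x = 92233 + 159975t. Substituting into x ≡ 72 (mod 193) gives 159975t ≡ 93 (mod 193), and since 171⁻¹ ≡ 114 (mod 193), t ≡ 180. Hence x ≡ 92233 + 159975·180 = 28887733 (mod 30875175).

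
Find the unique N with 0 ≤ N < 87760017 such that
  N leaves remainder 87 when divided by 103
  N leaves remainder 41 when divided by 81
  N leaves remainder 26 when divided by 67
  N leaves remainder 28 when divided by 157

From N ≡ 87 (mod 103) write N = 87 + 103t. Substituting into N ≡ 41 (mod 81) gives 103t ≡ 35 (mod 81), and since 22⁻¹ ≡ 70 (mod 81), t ≡ 20. Hence N ≡ 87 + 103·20 = 2147 (mod 8343).
From N ≡ 2147 (mod 8343) write N = 2147 + 8343t. Substituting into N ≡ 26 (mod 67) gives 8343t ≡ 23 (mod 67), and since 35⁻¹ ≡ 23 (mod 67), t ≡ 60. Hence N ≡ 2147 + 8343·60 = 502727 (mod 558981).
From N ≡ 502727 (mod 558981) write N = 502727 + 558981t. Substituting into N ≡ 28 (mod 157) gives 558981t ≡ 15 (mod 157), and since 61⁻¹ ≡ 139 (mod 157), t ≡ 44. Hence N ≡ 502727 + 558981·44 = 25097891 (mod 87760017).

25097891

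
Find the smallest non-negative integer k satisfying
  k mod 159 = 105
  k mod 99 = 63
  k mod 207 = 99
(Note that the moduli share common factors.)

15210

gcd(159, 99) = 3 and 3 | (63 − 105), so the pair is consistent; merging gives k ≡ 4716 (mod 5247), where 5247 = lcm(159, 99).
gcd(5247, 207) = 9 and 9 | (99 − 4716), so the pair is consistent; merging gives k ≡ 15210 (mod 120681), where 120681 = lcm(5247, 207).
The solution is unique modulo lcm(159, 99, 207) = 120681.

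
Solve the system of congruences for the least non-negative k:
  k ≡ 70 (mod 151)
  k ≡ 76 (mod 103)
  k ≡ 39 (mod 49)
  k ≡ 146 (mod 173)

From k ≡ 70 (mod 151) write k = 70 + 151t. Substituting into k ≡ 76 (mod 103) gives 151t ≡ 6 (mod 103), and since 48⁻¹ ≡ 88 (mod 103), t ≡ 13. Hence k ≡ 70 + 151·13 = 2033 (mod 15553).
From k ≡ 2033 (mod 15553) write k = 2033 + 15553t. Substituting into k ≡ 39 (mod 49) gives 15553t ≡ 15 (mod 49), and since 20⁻¹ ≡ 27 (mod 49), t ≡ 13. Hence k ≡ 2033 + 15553·13 = 204222 (mod 762097).
From k ≡ 204222 (mod 762097) write k = 204222 + 762097t. Substituting into k ≡ 146 (mod 173) gives 762097t ≡ 64 (mod 173), and since 32⁻¹ ≡ 146 (mod 173), t ≡ 2. Hence k ≡ 204222 + 762097·2 = 1728416 (mod 131842781).

1728416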